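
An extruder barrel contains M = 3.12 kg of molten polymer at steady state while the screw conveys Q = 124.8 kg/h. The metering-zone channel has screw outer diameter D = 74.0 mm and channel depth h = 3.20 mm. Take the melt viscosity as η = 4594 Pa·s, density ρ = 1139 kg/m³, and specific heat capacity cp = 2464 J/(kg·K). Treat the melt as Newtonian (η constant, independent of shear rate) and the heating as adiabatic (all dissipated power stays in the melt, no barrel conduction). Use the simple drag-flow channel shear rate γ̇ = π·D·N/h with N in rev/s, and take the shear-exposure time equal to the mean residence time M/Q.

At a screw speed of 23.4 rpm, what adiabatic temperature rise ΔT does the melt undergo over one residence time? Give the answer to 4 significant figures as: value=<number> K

value=118.3 K

Throughput in SI: Q_s = 124.8 kg/h ÷ 3600 s/h = 0.0346667 kg/s
Mean residence time: t_res = M/Q_s = 3.12 kg / 0.0346667 kg/s = 90 s
Geometry in metres: D = 74.0 mm → 0.074 m, h = 3.20 mm → 0.0032 m; screw speed N = 23.4 rpm = 0.39 rev/s
Shear rate: γ̇ = πDN/h = π·0.074·0.39/0.0032 = 28.3332 s⁻¹
ΔT = η·γ̇²·t_res / (ρ·cp) = 4594 · (28.3332)² · 90 / (1139 · 2464) = 118.266 K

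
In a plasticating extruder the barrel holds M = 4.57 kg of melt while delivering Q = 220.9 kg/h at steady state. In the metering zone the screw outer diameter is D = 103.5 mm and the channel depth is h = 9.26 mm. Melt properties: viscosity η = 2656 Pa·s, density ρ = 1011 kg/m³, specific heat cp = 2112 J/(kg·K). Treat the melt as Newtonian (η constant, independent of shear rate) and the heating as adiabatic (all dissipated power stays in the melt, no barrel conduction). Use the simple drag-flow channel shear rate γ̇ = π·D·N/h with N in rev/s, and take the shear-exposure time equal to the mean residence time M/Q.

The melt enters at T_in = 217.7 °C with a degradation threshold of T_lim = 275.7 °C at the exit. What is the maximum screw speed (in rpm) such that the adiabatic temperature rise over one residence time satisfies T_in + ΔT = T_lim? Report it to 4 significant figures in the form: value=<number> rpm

Throughput in SI: Q_s = 220.9 kg/h ÷ 3600 s/h = 0.0613611 kg/s
t_res = M / Q_s = 4.57 ÷ 0.0613611 = 74.4771 s
Geometry in SI: D = 103.5 mm → 0.1035 m, h = 9.26 mm → 0.00926 m
ΔT_a = T_lim − T_in = 275.7 °C − 217.7 °C = 58 K
γ̇_max² = ΔT_a·ρ·cp/(η·t_res) = 58·1011·2112/(2656·74.4771) = 626.069 s⁻²
γ̇_max = √626.069 = 25.0214 s⁻¹
N_max = γ̇_max·h / (π·D) = 25.0214 · 0.00926 / (π · 0.1035) = 0.712577 rev/s = 42.7546 rpm

value=42.75 rpm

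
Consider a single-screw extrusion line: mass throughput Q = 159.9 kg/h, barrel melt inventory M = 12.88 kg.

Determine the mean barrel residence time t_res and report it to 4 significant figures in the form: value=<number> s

Q_s = Q / 3600 = 159.9 / 3600 = 0.0444167 kg/s
Mean residence time: t_res = M/Q_s = 12.88 kg / 0.0444167 kg/s = 289.981 s

value=290.0 s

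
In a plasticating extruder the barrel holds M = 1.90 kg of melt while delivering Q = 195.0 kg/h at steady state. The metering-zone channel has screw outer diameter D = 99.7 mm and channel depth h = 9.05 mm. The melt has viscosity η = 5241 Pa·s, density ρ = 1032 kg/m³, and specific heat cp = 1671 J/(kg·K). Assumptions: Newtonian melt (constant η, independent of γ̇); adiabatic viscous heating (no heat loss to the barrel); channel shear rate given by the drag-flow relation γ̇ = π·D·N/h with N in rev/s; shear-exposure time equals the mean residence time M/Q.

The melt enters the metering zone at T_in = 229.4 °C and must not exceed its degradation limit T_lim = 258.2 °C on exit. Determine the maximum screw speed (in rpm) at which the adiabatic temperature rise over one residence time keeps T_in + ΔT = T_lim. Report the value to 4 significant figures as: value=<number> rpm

Throughput in SI: Q_s = 195.0 kg/h ÷ 3600 s/h = 0.0541667 kg/s
Mean residence time: t_res = M/Q_s = 1.90 kg / 0.0541667 kg/s = 35.0769 s
Geometry in SI: D = 99.7 mm → 0.0997 m, h = 9.05 mm → 0.00905 m
ΔT_a = T_lim − T_in = 258.2 °C − 229.4 °C = 28.8 K
γ̇_max² = ΔT_a·ρ·cp/(η·t_res) = 28.8·1032·1671/(5241·35.0769) = 270.155 s⁻²
Take the square root: γ̇_max = √(270.155) = 16.4364 s⁻¹
N_max = γ̇_max·h / (π·D) = 16.4364 · 0.00905 / (π · 0.0997) = 0.474909 rev/s = 28.4945 rpm

value=28.49 rpm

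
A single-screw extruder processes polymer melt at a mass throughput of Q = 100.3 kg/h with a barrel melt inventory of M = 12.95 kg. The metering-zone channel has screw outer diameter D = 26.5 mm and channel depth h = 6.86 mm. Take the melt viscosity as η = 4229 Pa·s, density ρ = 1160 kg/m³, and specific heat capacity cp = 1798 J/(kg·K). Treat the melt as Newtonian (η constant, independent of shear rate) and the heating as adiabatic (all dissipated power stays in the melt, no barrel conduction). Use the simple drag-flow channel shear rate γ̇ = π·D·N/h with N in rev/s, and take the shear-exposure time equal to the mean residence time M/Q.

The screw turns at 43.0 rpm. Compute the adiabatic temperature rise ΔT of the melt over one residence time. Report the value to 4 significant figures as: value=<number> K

Throughput in SI: Q_s = 100.3 kg/h ÷ 3600 s/h = 0.0278611 kg/s
t_res = M / Q_s = 12.95 ÷ 0.0278611 = 464.806 s
D = 26.5 mm = 0.0265 m;  h = 6.86 mm = 0.00686 m;  N = 43.0 rpm / 60 = 0.716667 rev/s
Shear rate: γ̇ = πDN/h = π·0.0265·0.716667/0.00686 = 8.69739 s⁻¹
ΔT = η·γ̇²·t_res/(ρ·cp) = [4229 × 8.69739² × 464.806] / [1160 × 1798] = 71.2917 K

value=71.29 K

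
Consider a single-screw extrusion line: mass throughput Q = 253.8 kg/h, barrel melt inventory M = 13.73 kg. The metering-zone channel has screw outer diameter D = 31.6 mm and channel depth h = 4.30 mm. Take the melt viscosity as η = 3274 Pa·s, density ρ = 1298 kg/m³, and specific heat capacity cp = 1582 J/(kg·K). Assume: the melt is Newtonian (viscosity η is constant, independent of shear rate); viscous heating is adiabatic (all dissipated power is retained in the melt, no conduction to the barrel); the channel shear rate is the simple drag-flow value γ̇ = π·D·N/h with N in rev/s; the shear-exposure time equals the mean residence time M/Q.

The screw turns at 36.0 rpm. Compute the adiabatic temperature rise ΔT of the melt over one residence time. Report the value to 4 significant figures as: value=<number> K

value=59.58 K

Q_s = Q / 3600 = 253.8 / 3600 = 0.0705 kg/s
Mean residence time: t_res = M/Q_s = 13.73 kg / 0.0705 kg/s = 194.752 s
Geometry in metres: D = 31.6 mm → 0.0316 m, h = 4.30 mm → 0.0043 m; screw speed N = 36.0 rpm = 0.6 rev/s
γ̇ = π·D·N / h = π · 0.0316 · 0.6 / 0.0043 = 13.8522 s⁻¹
ΔT = η·γ̇²·t_res/(ρ·cp) = [3274 × 13.8522² × 194.752] / [1298 × 1582] = 59.5825 K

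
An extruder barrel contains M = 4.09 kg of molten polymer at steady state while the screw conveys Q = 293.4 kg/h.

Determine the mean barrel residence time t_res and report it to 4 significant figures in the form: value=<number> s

Convert throughput: Q = 293.4 kg/h = 293.4/3600 = 0.0815 kg/s
Mean residence time: t_res = M/Q_s = 4.09 kg / 0.0815 kg/s = 50.184 s

value=50.18 s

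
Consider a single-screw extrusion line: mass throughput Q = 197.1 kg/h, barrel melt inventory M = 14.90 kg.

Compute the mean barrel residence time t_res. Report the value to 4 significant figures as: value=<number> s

Convert throughput: Q = 197.1 kg/h = 197.1/3600 = 0.05475 kg/s
t_res = M / Q_s = 14.90 ÷ 0.05475 = 272.146 s

value=272.1 s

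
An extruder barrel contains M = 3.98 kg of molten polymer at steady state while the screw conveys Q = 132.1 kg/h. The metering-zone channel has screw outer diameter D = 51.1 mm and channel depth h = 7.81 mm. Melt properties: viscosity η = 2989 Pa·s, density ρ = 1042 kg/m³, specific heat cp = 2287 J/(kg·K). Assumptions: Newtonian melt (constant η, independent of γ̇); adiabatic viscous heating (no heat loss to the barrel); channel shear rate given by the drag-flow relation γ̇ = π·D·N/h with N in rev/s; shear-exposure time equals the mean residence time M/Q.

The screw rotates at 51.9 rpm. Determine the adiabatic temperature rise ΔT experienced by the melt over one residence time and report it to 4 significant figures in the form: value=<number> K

Throughput in SI: Q_s = 132.1 kg/h ÷ 3600 s/h = 0.0366944 kg/s
Mean residence time: t_res = M/Q_s = 3.98 kg / 0.0366944 kg/s = 108.463 s
Convert to SI: D = 0.0511 m, h = 0.00781 m, N = 51.9/60 = 0.865 rev/s
γ̇ = π·D·N / h = π · 0.0511 · 0.865 / 0.00781 = 17.7802 s⁻¹
ΔT = η·γ̇²·t_res / (ρ·cp) = 2989 · (17.7802)² · 108.463 / (1042 · 2287) = 43.0077 K

value=43.01 K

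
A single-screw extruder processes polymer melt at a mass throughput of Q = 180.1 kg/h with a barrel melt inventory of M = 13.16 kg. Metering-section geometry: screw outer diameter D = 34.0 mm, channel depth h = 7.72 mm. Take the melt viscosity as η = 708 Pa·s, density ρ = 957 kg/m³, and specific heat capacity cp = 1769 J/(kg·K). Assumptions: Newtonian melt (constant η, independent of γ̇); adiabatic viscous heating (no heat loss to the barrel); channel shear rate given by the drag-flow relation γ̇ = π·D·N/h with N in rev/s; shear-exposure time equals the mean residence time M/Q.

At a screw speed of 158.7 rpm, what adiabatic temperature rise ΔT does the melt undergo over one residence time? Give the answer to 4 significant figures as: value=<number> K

Q_s = Q / 3600 = 180.1 / 3600 = 0.0500278 kg/s
t_res = M / Q_s = 13.16 / 0.0500278 = 263.054 s
Geometry in metres: D = 34.0 mm → 0.034 m, h = 7.72 mm → 0.00772 m; screw speed N = 158.7 rpm = 2.645 rev/s
γ̇ = π D N / h = (π)(0.034)(2.645) / 0.00772 = 36.5963 s⁻¹
ΔT = η·γ̇²·t_res/(ρ·cp) = [708 × 36.5963² × 263.054] / [957 × 1769] = 147.337 K

value=147.3 K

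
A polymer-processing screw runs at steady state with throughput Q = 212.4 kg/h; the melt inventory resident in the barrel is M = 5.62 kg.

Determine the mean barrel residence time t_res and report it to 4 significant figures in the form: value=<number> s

value=95.25 s

Convert throughput: Q = 212.4 kg/h = 212.4/3600 = 0.059 kg/s
Mean residence time: t_res = M/Q_s = 5.62 kg / 0.059 kg/s = 95.2542 s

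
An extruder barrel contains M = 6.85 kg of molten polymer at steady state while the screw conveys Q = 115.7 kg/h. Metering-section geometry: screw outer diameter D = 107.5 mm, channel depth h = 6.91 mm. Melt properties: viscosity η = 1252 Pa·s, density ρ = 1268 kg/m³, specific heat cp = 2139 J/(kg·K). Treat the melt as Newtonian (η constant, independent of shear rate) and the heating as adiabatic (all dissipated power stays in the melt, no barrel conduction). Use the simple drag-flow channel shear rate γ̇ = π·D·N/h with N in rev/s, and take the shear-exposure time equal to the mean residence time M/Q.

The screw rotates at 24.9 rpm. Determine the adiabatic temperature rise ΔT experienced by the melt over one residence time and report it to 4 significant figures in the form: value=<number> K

value=40.48 K

Convert throughput: Q = 115.7 kg/h = 115.7/3600 = 0.0321389 kg/s
t_res = M / Q_s = 6.85 ÷ 0.0321389 = 213.137 s
Geometry in metres: D = 107.5 mm → 0.1075 m, h = 6.91 mm → 0.00691 m; screw speed N = 24.9 rpm = 0.415 rev/s
γ̇ = π·D·N / h = π · 0.1075 · 0.415 / 0.00691 = 20.2828 s⁻¹
Adiabatic rise: ΔT = η γ̇² t_res / (ρ cp) = 1252·(20.2828)²·213.137 / (1268·2139) = 40.4754 K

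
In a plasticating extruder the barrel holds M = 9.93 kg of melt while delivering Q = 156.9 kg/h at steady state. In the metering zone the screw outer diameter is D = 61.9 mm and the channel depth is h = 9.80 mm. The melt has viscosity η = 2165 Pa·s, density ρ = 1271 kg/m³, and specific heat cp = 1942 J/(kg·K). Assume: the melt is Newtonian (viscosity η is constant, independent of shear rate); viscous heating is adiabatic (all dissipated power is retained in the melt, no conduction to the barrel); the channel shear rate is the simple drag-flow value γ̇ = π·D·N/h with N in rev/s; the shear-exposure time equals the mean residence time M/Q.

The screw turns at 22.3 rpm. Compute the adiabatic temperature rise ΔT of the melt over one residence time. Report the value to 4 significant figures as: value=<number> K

value=10.87 K

Throughput in SI: Q_s = 156.9 kg/h ÷ 3600 s/h = 0.0435833 kg/s
t_res = M / Q_s = 9.93 ÷ 0.0435833 = 227.839 s
Convert to SI: D = 0.0619 m, h = 0.0098 m, N = 22.3/60 = 0.371667 rev/s
γ̇ = π D N / h = (π)(0.0619)(0.371667) / 0.0098 = 7.3751 s⁻¹
ΔT = η·γ̇²·t_res / (ρ·cp) = 2165 · (7.3751)² · 227.839 / (1271 · 1942) = 10.87 K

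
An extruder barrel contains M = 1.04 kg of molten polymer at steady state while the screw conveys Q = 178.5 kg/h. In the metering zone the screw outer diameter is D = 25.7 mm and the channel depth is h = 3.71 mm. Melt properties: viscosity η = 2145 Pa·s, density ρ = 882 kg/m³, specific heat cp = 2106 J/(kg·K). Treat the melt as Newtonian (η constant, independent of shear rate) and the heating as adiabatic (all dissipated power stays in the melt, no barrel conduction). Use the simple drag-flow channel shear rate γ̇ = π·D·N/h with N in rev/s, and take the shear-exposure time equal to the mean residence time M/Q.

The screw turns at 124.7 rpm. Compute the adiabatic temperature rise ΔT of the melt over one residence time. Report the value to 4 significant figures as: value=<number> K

Convert throughput: Q = 178.5 kg/h = 178.5/3600 = 0.0495833 kg/s
Mean residence time: t_res = M/Q_s = 1.04 kg / 0.0495833 kg/s = 20.9748 s
D = 25.7 mm = 0.0257 m;  h = 3.71 mm = 0.00371 m;  N = 124.7 rpm / 60 = 2.07833 rev/s
Shear rate: γ̇ = πDN/h = π·0.0257·2.07833/0.00371 = 45.2298 s⁻¹
ΔT = η·γ̇²·t_res / (ρ·cp) = 2145 · (45.2298)² · 20.9748 / (882 · 2106) = 49.5503 K

value=49.55 K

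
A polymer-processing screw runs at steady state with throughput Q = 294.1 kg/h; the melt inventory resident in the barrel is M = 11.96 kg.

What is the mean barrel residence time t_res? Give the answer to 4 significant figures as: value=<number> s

Throughput in SI: Q_s = 294.1 kg/h ÷ 3600 s/h = 0.0816944 kg/s
Mean residence time: t_res = M/Q_s = 11.96 kg / 0.0816944 kg/s = 146.399 s

value=146.4 s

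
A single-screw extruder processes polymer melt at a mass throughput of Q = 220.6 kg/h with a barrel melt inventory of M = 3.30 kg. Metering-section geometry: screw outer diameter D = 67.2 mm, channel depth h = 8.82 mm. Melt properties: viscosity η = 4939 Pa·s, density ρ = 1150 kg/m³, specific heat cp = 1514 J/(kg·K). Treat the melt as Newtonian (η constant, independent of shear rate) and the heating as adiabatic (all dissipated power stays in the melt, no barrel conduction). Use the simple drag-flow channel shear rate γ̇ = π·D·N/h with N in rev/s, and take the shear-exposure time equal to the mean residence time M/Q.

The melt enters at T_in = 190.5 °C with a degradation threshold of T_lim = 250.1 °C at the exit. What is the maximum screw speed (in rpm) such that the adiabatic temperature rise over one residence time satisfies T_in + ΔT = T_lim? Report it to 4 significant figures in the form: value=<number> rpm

Convert throughput: Q = 220.6 kg/h = 220.6/3600 = 0.0612778 kg/s
t_res = M / Q_s = 3.30 / 0.0612778 = 53.8531 s
Convert to metres: D = 0.0672 m, h = 0.00882 m
ΔT_a = T_lim − T_in = 250.1 °C − 190.5 °C = 59.6 K
γ̇_max² = ΔT_a·ρ·cp/(η·t_res) = 59.6·1150·1514/(4939·53.8531) = 390.14 s⁻²
γ̇_max = √390.14 = 19.752 s⁻¹
N_max = γ̇_max h / (πD) = 19.752·0.00882/(π·0.0672) = 0.8252 rev/s → ×60 = 49.512 rpm

value=49.51 rpm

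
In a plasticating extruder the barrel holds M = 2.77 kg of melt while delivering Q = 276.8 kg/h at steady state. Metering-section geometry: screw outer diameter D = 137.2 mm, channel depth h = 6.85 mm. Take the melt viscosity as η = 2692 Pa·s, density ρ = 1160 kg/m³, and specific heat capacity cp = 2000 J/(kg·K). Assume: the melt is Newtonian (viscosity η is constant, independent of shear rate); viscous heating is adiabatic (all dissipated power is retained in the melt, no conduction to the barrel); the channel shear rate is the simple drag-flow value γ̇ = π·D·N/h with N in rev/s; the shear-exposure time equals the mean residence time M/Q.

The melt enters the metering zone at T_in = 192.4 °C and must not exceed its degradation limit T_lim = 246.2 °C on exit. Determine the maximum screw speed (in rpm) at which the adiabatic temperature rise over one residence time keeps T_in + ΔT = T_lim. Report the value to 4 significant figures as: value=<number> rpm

Throughput in SI: Q_s = 276.8 kg/h ÷ 3600 s/h = 0.0768889 kg/s
t_res = M / Q_s = 2.77 ÷ 0.0768889 = 36.026 s
D = 137.2 mm = 0.1372 m;  h = 6.85 mm = 0.00685 m
ΔT_a = T_lim − T_in = 246.2 − 192.4 = 53.8 K
Invert ΔT = ηγ̇²t_res/(ρcp) for γ̇: γ̇_max² = ΔT_a ρ cp / (η t_res) = 53.8·1160·2000 / (2692·36.026) = 1287 s⁻²
γ̇_max = sqrt(1287) = 35.8748 s⁻¹
Solve γ̇ = πDN/h for N: N_max = γ̇_max·h/(π·D) = 35.8748 × 0.00685 / (π × 0.1372) = 0.570133 rev/s = 34.208 rpm

value=34.21 rpm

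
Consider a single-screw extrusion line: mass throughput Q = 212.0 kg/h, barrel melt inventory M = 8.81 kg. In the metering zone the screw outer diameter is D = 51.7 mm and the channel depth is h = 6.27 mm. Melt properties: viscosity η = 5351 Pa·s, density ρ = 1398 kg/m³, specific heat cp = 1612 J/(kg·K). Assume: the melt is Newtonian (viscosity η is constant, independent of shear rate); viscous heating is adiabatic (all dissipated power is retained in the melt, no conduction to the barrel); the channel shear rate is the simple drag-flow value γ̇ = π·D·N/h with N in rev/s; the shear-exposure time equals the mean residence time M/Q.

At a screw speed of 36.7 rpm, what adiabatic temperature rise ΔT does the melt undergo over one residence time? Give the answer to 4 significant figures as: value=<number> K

value=89.18 K

Q_s = Q / 3600 = 212.0 / 3600 = 0.0588889 kg/s
Mean residence time: t_res = M/Q_s = 8.81 kg / 0.0588889 kg/s = 149.604 s
Geometry in metres: D = 51.7 mm → 0.0517 m, h = 6.27 mm → 0.00627 m; screw speed N = 36.7 rpm = 0.611667 rev/s
γ̇ = π·D·N / h = π · 0.0517 · 0.611667 / 0.00627 = 15.8448 s⁻¹
ΔT = η·γ̇²·t_res / (ρ·cp) = 5351 · (15.8448)² · 149.604 / (1398 · 1612) = 89.1827 K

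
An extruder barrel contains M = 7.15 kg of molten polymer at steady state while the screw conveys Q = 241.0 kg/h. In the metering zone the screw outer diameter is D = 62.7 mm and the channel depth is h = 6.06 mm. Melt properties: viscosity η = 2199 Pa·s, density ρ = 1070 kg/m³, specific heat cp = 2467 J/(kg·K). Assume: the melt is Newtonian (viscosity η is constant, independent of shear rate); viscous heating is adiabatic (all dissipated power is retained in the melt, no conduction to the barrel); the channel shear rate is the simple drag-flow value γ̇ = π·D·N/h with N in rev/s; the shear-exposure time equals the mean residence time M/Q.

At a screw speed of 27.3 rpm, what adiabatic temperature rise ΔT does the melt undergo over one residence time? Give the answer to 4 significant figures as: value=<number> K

value=19.46 K

Convert throughput: Q = 241.0 kg/h = 241.0/3600 = 0.0669444 kg/s
t_res = M / Q_s = 7.15 ÷ 0.0669444 = 106.805 s
Convert to SI: D = 0.0627 m, h = 0.00606 m, N = 27.3/60 = 0.455 rev/s
γ̇ = π·D·N / h = π · 0.0627 · 0.455 / 0.00606 = 14.7896 s⁻¹
ΔT = η·γ̇²·t_res / (ρ·cp) = 2199 · (14.7896)² · 106.805 / (1070 · 2467) = 19.4615 K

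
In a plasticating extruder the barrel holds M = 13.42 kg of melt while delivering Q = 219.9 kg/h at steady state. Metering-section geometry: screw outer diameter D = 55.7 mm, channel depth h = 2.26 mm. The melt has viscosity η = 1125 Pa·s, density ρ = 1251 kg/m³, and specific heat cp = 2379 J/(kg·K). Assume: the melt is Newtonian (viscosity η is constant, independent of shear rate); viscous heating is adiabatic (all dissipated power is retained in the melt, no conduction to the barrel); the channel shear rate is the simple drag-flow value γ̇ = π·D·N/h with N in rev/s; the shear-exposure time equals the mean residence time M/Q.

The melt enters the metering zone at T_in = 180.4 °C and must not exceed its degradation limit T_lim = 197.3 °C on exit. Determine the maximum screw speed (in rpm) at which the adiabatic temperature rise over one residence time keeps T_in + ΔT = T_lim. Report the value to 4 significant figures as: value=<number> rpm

value=11.05 rpm

Throughput in SI: Q_s = 219.9 kg/h ÷ 3600 s/h = 0.0610833 kg/s
Mean residence time: t_res = M/Q_s = 13.42 kg / 0.0610833 kg/s = 219.7 s
Convert to metres: D = 0.0557 m, h = 0.00226 m
ΔT_a = T_lim − T_in = 197.3 °C − 180.4 °C = 16.9 K
γ̇_max² = ΔT_a·ρ·cp / (η·t_res) = [16.9 × 1251 × 2379] / [1125 × 219.7] = 203.496 s⁻²
γ̇_max = √203.496 = 14.2652 s⁻¹
N_max = γ̇_max h / (πD) = 14.2652·0.00226/(π·0.0557) = 0.184239 rev/s → ×60 = 11.0543 rpm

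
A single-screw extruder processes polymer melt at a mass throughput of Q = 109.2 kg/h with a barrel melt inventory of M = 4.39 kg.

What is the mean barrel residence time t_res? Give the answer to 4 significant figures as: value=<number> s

Convert throughput: Q = 109.2 kg/h = 109.2/3600 = 0.0303333 kg/s
t_res = M / Q_s = 4.39 ÷ 0.0303333 = 144.725 s

value=144.7 s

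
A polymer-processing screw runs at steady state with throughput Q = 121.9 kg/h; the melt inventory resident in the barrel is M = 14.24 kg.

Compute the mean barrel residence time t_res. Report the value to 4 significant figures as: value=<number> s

Convert throughput: Q = 121.9 kg/h = 121.9/3600 = 0.0338611 kg/s
t_res = M / Q_s = 14.24 ÷ 0.0338611 = 420.541 s

value=420.5 s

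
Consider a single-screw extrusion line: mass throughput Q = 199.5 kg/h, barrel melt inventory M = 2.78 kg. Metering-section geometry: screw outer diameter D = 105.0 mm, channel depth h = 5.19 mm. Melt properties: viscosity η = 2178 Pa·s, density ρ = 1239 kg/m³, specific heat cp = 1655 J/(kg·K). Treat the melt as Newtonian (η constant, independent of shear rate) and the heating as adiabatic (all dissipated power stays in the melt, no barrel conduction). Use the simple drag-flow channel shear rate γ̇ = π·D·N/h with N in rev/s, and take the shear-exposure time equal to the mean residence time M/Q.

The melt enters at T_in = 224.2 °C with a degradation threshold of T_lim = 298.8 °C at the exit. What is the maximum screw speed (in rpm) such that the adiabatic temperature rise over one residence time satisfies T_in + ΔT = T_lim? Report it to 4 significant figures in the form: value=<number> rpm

value=35.32 rpm

Convert throughput: Q = 199.5 kg/h = 199.5/3600 = 0.0554167 kg/s
Mean residence time: t_res = M/Q_s = 2.78 kg / 0.0554167 kg/s = 50.1654 s
Convert to metres: D = 0.105 m, h = 0.00519 m
ΔT_a = T_lim − T_in = 298.8 − 224.2 = 74.6 K
γ̇_max² = ΔT_a·ρ·cp/(η·t_res) = 74.6·1239·1655/(2178·50.1654) = 1400.06 s⁻²
Take the square root: γ̇_max = √(1400.06) = 37.4173 s⁻¹
N_max = γ̇_max·h / (π·D) = 37.4173 · 0.00519 / (π · 0.105) = 0.58871 rev/s = 35.3226 rpm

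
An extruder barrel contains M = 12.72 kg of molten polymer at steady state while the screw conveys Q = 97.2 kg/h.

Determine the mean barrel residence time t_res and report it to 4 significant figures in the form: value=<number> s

Throughput in SI: Q_s = 97.2 kg/h ÷ 3600 s/h = 0.027 kg/s
t_res = M / Q_s = 12.72 / 0.027 = 471.111 s

value=471.1 s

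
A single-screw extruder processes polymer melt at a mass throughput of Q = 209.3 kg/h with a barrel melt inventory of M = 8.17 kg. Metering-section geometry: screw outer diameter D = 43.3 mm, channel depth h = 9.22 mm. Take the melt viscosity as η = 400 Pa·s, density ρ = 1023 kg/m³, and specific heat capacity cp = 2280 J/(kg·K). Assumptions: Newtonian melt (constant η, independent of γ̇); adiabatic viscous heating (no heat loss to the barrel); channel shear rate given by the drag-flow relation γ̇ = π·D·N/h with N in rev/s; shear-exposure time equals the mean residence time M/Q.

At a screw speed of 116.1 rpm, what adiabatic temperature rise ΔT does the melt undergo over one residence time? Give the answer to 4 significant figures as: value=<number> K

Convert throughput: Q = 209.3 kg/h = 209.3/3600 = 0.0581389 kg/s
Mean residence time: t_res = M/Q_s = 8.17 kg / 0.0581389 kg/s = 140.526 s
D = 43.3 mm = 0.0433 m;  h = 9.22 mm = 0.00922 m;  N = 116.1 rpm / 60 = 1.935 rev/s
γ̇ = π D N / h = (π)(0.0433)(1.935) / 0.00922 = 28.5488 s⁻¹
ΔT = η·γ̇²·t_res/(ρ·cp) = [400 × 28.5488² × 140.526] / [1023 × 2280] = 19.6418 K

value=19.64 K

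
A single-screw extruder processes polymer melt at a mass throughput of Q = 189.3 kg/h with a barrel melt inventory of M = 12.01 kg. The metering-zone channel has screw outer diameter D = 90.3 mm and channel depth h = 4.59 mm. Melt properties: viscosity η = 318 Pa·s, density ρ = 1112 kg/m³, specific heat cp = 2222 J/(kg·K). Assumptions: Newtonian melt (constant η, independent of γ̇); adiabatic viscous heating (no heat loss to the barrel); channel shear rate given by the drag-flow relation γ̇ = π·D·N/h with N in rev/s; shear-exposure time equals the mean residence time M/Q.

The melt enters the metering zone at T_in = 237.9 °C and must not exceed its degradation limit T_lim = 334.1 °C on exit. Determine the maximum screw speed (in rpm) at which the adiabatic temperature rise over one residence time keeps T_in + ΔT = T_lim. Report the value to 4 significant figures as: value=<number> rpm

value=55.54 rpm

Convert throughput: Q = 189.3 kg/h = 189.3/3600 = 0.0525833 kg/s
Mean residence time: t_res = M/Q_s = 12.01 kg / 0.0525833 kg/s = 228.399 s
Convert to metres: D = 0.0903 m, h = 0.00459 m
ΔT_a = T_lim − T_in = 334.1 °C − 237.9 °C = 96.2 K
γ̇_max² = ΔT_a·ρ·cp / (η·t_res) = [96.2 × 1112 × 2222] / [318 × 228.399] = 3272.67 s⁻²
γ̇_max = sqrt(3272.67) = 57.2072 s⁻¹
Solve γ̇ = πDN/h for N: N_max = γ̇_max·h/(π·D) = 57.2072 × 0.00459 / (π × 0.0903) = 0.925606 rev/s = 55.5363 rpm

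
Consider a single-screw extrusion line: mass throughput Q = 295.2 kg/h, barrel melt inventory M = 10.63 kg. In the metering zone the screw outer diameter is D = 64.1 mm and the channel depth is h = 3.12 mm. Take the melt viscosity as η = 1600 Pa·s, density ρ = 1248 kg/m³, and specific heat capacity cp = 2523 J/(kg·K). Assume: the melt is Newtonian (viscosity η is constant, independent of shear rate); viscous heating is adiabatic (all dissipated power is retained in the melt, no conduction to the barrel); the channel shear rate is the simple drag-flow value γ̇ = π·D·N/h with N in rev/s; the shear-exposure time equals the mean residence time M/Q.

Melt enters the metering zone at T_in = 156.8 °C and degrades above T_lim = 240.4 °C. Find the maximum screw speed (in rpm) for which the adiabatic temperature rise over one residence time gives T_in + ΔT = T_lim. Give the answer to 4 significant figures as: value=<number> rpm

Q_s = Q / 3600 = 295.2 / 3600 = 0.082 kg/s
Mean residence time: t_res = M/Q_s = 10.63 kg / 0.082 kg/s = 129.634 s
Convert to metres: D = 0.0641 m, h = 0.00312 m
ΔT_a = T_lim − T_in = 240.4 − 156.8 = 83.6 K
Invert ΔT = ηγ̇²t_res/(ρcp) for γ̇: γ̇_max² = ΔT_a ρ cp / (η t_res) = 83.6·1248·2523 / (1600·129.634) = 1269.11 s⁻²
γ̇_max = sqrt(1269.11) = 35.6245 s⁻¹
N_max = γ̇_max·h / (π·D) = 35.6245 · 0.00312 / (π · 0.0641) = 0.551945 rev/s = 33.1167 rpm

value=33.12 rpm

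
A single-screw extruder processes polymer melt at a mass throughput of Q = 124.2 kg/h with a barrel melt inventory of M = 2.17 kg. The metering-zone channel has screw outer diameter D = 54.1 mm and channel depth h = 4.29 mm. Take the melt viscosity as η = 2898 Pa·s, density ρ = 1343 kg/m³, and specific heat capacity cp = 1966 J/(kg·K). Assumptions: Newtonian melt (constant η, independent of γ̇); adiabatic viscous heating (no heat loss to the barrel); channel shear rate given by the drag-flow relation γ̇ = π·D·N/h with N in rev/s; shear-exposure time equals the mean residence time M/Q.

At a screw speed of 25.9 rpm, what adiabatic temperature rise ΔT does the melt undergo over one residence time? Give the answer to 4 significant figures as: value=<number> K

Q_s = Q / 3600 = 124.2 / 3600 = 0.0345 kg/s
t_res = M / Q_s = 2.17 ÷ 0.0345 = 62.8986 s
Geometry in metres: D = 54.1 mm → 0.0541 m, h = 4.29 mm → 0.00429 m; screw speed N = 25.9 rpm = 0.431667 rev/s
γ̇ = π D N / h = (π)(0.0541)(0.431667) / 0.00429 = 17.1017 s⁻¹
ΔT = η·γ̇²·t_res / (ρ·cp) = 2898 · (17.1017)² · 62.8986 / (1343 · 1966) = 20.1909 K

value=20.19 K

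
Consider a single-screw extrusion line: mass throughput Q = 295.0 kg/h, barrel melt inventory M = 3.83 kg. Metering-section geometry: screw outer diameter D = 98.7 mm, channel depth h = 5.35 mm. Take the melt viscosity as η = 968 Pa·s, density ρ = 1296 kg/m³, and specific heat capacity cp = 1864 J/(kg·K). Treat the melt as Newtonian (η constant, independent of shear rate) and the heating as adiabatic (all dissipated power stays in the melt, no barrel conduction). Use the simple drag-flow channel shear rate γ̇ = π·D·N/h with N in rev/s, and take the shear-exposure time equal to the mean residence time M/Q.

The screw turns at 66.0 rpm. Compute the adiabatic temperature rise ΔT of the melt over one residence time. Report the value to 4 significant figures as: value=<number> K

Convert throughput: Q = 295.0 kg/h = 295.0/3600 = 0.0819444 kg/s
Mean residence time: t_res = M/Q_s = 3.83 kg / 0.0819444 kg/s = 46.739 s
D = 98.7 mm = 0.0987 m;  h = 5.35 mm = 0.00535 m;  N = 66.0 rpm / 60 = 1.1 rev/s
γ̇ = π·D·N / h = π · 0.0987 · 1.1 / 0.00535 = 63.7538 s⁻¹
ΔT = η·γ̇²·t_res / (ρ·cp) = 968 · (63.7538)² · 46.739 / (1296 · 1864) = 76.1229 K

value=76.12 K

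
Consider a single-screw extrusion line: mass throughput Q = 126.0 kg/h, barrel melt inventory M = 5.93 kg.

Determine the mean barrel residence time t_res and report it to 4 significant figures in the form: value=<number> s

value=169.4 s

Throughput in SI: Q_s = 126.0 kg/h ÷ 3600 s/h = 0.035 kg/s
t_res = M / Q_s = 5.93 ÷ 0.035 = 169.429 s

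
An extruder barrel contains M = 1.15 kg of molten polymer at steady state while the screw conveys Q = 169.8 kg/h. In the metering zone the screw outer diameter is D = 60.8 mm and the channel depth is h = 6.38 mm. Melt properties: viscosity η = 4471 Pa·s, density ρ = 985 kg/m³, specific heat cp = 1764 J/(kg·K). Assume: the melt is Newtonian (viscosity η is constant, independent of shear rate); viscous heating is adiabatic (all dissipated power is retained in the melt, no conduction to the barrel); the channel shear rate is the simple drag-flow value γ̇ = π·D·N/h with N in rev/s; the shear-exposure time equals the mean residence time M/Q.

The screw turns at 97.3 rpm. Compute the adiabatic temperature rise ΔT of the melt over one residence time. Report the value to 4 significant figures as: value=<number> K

value=147.9 K

Throughput in SI: Q_s = 169.8 kg/h ÷ 3600 s/h = 0.0471667 kg/s
Mean residence time: t_res = M/Q_s = 1.15 kg / 0.0471667 kg/s = 24.3816 s
D = 60.8 mm = 0.0608 m;  h = 6.38 mm = 0.00638 m;  N = 97.3 rpm / 60 = 1.62167 rev/s
γ̇ = π·D·N / h = π · 0.0608 · 1.62167 / 0.00638 = 48.5506 s⁻¹
Adiabatic rise: ΔT = η γ̇² t_res / (ρ cp) = 4471·(48.5506)²·24.3816 / (985·1764) = 147.884 K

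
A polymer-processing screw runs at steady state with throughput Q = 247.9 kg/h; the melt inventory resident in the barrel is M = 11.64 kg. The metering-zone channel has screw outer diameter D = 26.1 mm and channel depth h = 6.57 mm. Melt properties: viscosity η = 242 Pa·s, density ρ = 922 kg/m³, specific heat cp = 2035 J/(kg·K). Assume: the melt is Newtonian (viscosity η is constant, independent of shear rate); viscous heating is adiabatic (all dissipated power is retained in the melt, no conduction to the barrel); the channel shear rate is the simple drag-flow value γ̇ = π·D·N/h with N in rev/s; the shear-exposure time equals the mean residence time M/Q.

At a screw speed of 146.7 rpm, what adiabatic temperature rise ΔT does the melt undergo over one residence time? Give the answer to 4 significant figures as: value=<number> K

value=20.30 K

Q_s = Q / 3600 = 247.9 / 3600 = 0.0688611 kg/s
Mean residence time: t_res = M/Q_s = 11.64 kg / 0.0688611 kg/s = 169.036 s
Convert to SI: D = 0.0261 m, h = 0.00657 m, N = 146.7/60 = 2.445 rev/s
Shear rate: γ̇ = πDN/h = π·0.0261·2.445/0.00657 = 30.5143 s⁻¹
ΔT = η·γ̇²·t_res / (ρ·cp) = 242 · (30.5143)² · 169.036 / (922 · 2035) = 20.3005 K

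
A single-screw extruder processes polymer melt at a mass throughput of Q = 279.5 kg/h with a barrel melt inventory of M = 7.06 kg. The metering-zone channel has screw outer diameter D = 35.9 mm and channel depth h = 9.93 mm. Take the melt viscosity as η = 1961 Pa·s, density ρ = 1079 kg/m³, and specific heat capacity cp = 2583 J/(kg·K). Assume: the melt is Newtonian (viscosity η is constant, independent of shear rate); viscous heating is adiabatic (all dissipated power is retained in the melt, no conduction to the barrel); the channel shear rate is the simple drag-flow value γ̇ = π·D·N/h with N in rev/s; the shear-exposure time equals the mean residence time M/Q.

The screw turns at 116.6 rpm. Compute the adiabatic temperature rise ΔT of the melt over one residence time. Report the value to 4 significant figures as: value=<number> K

value=31.17 K

Convert throughput: Q = 279.5 kg/h = 279.5/3600 = 0.0776389 kg/s
Mean residence time: t_res = M/Q_s = 7.06 kg / 0.0776389 kg/s = 90.9338 s
Geometry in metres: D = 35.9 mm → 0.0359 m, h = 9.93 mm → 0.00993 m; screw speed N = 116.6 rpm = 1.94333 rev/s
Shear rate: γ̇ = πDN/h = π·0.0359·1.94333/0.00993 = 22.072 s⁻¹
Adiabatic rise: ΔT = η γ̇² t_res / (ρ cp) = 1961·(22.072)²·90.9338 / (1079·2583) = 31.1704 K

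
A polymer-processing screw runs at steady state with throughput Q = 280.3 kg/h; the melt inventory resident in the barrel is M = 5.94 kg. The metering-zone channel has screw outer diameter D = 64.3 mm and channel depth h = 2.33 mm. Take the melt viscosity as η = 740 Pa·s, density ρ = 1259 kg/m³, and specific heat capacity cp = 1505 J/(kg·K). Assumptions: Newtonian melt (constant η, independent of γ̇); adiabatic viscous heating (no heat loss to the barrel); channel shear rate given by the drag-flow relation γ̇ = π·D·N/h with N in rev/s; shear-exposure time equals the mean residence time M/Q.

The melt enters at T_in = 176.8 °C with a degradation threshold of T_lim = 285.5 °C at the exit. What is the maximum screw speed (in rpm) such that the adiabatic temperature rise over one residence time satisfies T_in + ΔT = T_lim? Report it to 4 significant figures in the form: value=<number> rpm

value=41.80 rpm

Convert throughput: Q = 280.3 kg/h = 280.3/3600 = 0.0778611 kg/s
Mean residence time: t_res = M/Q_s = 5.94 kg / 0.0778611 kg/s = 76.2897 s
Geometry in SI: D = 64.3 mm → 0.0643 m, h = 2.33 mm → 0.00233 m
ΔT_a = T_lim − T_in = 285.5 − 176.8 = 108.7 K
Invert ΔT = ηγ̇²t_res/(ρcp) for γ̇: γ̇_max² = ΔT_a ρ cp / (η t_res) = 108.7·1259·1505 / (740·76.2897) = 3648.33 s⁻²
γ̇_max = √3648.33 = 60.4014 s⁻¹
N_max = γ̇_max h / (πD) = 60.4014·0.00233/(π·0.0643) = 0.696694 rev/s → ×60 = 41.8017 rpm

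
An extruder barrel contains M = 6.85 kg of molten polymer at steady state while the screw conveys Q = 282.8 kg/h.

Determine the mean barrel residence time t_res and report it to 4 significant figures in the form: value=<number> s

Throughput in SI: Q_s = 282.8 kg/h ÷ 3600 s/h = 0.0785556 kg/s
Mean residence time: t_res = M/Q_s = 6.85 kg / 0.0785556 kg/s = 87.1994 s

value=87.20 s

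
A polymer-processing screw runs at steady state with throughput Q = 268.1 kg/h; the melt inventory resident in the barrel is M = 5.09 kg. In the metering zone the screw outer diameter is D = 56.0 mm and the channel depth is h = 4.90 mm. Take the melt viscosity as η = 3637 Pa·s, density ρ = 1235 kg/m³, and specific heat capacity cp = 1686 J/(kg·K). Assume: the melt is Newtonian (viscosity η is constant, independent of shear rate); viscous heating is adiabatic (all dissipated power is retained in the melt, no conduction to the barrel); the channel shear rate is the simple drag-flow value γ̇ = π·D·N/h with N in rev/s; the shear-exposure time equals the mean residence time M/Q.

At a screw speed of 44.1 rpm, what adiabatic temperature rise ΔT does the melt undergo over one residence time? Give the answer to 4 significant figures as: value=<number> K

Convert throughput: Q = 268.1 kg/h = 268.1/3600 = 0.0744722 kg/s
t_res = M / Q_s = 5.09 ÷ 0.0744722 = 68.3476 s
D = 56.0 mm = 0.056 m;  h = 4.90 mm = 0.0049 m;  N = 44.1 rpm / 60 = 0.735 rev/s
γ̇ = π·D·N / h = π · 0.056 · 0.735 / 0.0049 = 26.3894 s⁻¹
ΔT = η·γ̇²·t_res / (ρ·cp) = 3637 · (26.3894)² · 68.3476 / (1235 · 1686) = 83.1382 K

value=83.14 K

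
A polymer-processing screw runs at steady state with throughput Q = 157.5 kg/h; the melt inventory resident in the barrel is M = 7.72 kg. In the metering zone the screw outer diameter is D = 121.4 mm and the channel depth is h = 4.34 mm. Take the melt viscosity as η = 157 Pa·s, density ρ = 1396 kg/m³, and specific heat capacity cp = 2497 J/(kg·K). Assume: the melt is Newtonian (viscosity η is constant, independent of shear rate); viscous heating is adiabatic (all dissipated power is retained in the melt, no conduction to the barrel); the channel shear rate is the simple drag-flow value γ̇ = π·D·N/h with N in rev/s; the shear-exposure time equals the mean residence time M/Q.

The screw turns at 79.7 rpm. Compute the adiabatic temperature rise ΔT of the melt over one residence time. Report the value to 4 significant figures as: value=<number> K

Throughput in SI: Q_s = 157.5 kg/h ÷ 3600 s/h = 0.04375 kg/s
Mean residence time: t_res = M/Q_s = 7.72 kg / 0.04375 kg/s = 176.457 s
Convert to SI: D = 0.1214 m, h = 0.00434 m, N = 79.7/60 = 1.32833 rev/s
Shear rate: γ̇ = πDN/h = π·0.1214·1.32833/0.00434 = 116.731 s⁻¹
Adiabatic rise: ΔT = η γ̇² t_res / (ρ cp) = 157·(116.731)²·176.457 / (1396·2497) = 108.295 K

value=108.3 K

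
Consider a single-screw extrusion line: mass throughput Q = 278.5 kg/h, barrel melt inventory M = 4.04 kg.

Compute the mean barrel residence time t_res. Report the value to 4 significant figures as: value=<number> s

value=52.22 s

Throughput in SI: Q_s = 278.5 kg/h ÷ 3600 s/h = 0.0773611 kg/s
t_res = M / Q_s = 4.04 / 0.0773611 = 52.2226 s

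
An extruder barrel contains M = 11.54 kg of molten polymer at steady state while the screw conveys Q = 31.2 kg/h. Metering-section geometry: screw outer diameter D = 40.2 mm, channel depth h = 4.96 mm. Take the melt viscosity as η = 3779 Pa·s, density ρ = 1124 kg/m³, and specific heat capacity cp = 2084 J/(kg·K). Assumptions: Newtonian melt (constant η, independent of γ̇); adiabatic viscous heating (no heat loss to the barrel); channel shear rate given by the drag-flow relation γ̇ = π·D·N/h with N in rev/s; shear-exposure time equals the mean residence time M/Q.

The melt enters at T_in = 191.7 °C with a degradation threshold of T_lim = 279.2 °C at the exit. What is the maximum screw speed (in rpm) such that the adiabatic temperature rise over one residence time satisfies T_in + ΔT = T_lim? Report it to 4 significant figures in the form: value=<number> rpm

Q_s = Q / 3600 = 31.2 / 3600 = 0.00866667 kg/s
t_res = M / Q_s = 11.54 ÷ 0.00866667 = 1331.54 s
Convert to metres: D = 0.0402 m, h = 0.00496 m
ΔT_a = T_lim − T_in = 279.2 °C − 191.7 °C = 87.5 K
Invert ΔT = ηγ̇²t_res/(ρcp) for γ̇: γ̇_max² = ΔT_a ρ cp / (η t_res) = 87.5·1124·2084 / (3779·1331.54) = 40.7325 s⁻²
γ̇_max = √40.7325 = 6.3822 s⁻¹
Solve γ̇ = πDN/h for N: N_max = γ̇_max·h/(π·D) = 6.3822 × 0.00496 / (π × 0.0402) = 0.250655 rev/s = 15.0393 rpm

value=15.04 rpm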